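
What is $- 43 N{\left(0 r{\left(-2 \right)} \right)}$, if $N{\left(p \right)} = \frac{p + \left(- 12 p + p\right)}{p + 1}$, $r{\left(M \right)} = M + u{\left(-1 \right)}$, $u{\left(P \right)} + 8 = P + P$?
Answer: $0$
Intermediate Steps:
$u{\left(P \right)} = -8 + 2 P$ ($u{\left(P \right)} = -8 + \left(P + P\right) = -8 + 2 P$)
$r{\left(M \right)} = -10 + M$ ($r{\left(M \right)} = M + \left(-8 + 2 \left(-1\right)\right) = M - 10 = -10 + M$)
$N{\left(p \right)} = - \frac{10 p}{1 + p}$ ($N{\left(p \right)} = \frac{p - 11 p}{1 + p} = \frac{\left(-10\right) p}{1 + p} = - \frac{10 p}{1 + p}$)
$- 43 N{\left(0 r{\left(-2 \right)} \right)} = - 43 \left(- \frac{10 \cdot 0 \left(-10 - 2\right)}{1 + 0 \left(-10 - 2\right)}\right) = - 43 \left(- \frac{10 \cdot 0 \left(-12\right)}{1 + 0 \left(-12\right)}\right) = - 43 \left(\left(-10\right) 0 \frac{1}{1 + 0}\right) = - 43 \left(\left(-10\right) 0 \cdot 1^{-1}\right) = - 43 \left(\left(-10\right) 0 \cdot 1\right) = \left(-43\right) 0 = 0$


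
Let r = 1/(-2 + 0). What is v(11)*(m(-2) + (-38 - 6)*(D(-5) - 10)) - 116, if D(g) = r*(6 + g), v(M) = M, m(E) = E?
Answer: 4944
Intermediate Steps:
r = -1/2 (r = 1/(-2) = -1/2 ≈ -0.50000)
D(g) = -3 - g/2 (D(g) = -(6 + g)/2 = -3 - g/2)
v(11)*(m(-2) + (-38 - 6)*(D(-5) - 10)) - 116 = 11*(-2 + (-38 - 6)*((-3 - 1/2*(-5)) - 10)) - 116 = 11*(-2 - 44*((-3 + 5/2) - 10)) - 116 = 11*(-2 - 44*(-1/2 - 10)) - 116 = 11*(-2 - 44*(-21/2)) - 116 = 11*(-2 + 462) - 116 = 11*460 - 116 = 5060 - 116 = 4944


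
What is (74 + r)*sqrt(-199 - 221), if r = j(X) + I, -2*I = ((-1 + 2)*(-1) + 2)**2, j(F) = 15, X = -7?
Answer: 177*I*sqrt(105) ≈ 1813.7*I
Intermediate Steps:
I = -1/2 (I = -((-1 + 2)*(-1) + 2)**2/2 = -(1*(-1) + 2)**2/2 = -(-1 + 2)**2/2 = -1/2*1**2 = -1/2*1 = -1/2 ≈ -0.50000)
r = 29/2 (r = 15 - 1/2 = 29/2 ≈ 14.500)
(74 + r)*sqrt(-199 - 221) = (74 + 29/2)*sqrt(-199 - 221) = 177*sqrt(-420)/2 = 177*(2*I*sqrt(105))/2 = 177*I*sqrt(105)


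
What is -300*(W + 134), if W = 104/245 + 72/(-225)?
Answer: -1971336/49 ≈ -40231.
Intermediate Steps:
W = 128/1225 (W = 104*(1/245) + 72*(-1/225) = 104/245 - 8/25 = 128/1225 ≈ 0.10449)
-300*(W + 134) = -300*(128/1225 + 134) = -300*164278/1225 = -1971336/49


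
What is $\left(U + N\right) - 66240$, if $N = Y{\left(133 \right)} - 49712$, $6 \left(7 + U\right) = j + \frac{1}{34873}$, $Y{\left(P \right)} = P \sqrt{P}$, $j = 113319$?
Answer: $- \frac{10155627877}{104619} + 133 \sqrt{133} \approx -95539.0$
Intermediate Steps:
$Y{\left(P \right)} = P^{\frac{3}{2}}$
$U = \frac{1975154411}{104619}$ ($U = -7 + \frac{113319 + \frac{1}{34873}}{6} = -7 + \frac{1}{6} \cdot \frac{3951773488}{34873} = -7 + \frac{1975886744}{104619} = \frac{1975154411}{104619} \approx 18880.0$)
$N = -49712 + 133 \sqrt{133}$ ($N = 133^{\frac{3}{2}} - 49712 = 133 \sqrt{133} - 49712 = -49712 + 133 \sqrt{133} \approx -48178.0$)
$\left(U + N\right) - 66240 = \left(\frac{1975154411}{104619} - \left(49712 - 133 \sqrt{133}\right)\right) - 66240 = \left(- \frac{3225665317}{104619} + 133 \sqrt{133}\right) - 66240 = - \frac{10155627877}{104619} + 133 \sqrt{133}$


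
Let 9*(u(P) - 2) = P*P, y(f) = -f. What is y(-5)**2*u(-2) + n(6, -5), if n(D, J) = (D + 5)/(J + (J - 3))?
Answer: 7051/117 ≈ 60.265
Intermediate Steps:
n(D, J) = (5 + D)/(-3 + 2*J) (n(D, J) = (5 + D)/(J + (-3 + J)) = (5 + D)/(-3 + 2*J))
u(P) = 2 + P**2/9 (u(P) = 2 + (P*P)/9 = 2 + P**2/9)
y(-5)**2*u(-2) + n(6, -5) = (-1*(-5))**2*(2 + (1/9)*(-2)**2) + (5 + 6)/(-3 + 2*(-5)) = 5**2*(2 + (1/9)*4) + 11/(-3 - 10) = 25*(2 + 4/9) + 11/(-13) = 25*(22/9) - 1/13*11 = 550/9 - 11/13 = 7051/117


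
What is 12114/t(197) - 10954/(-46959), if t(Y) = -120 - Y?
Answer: -565388908/14886003 ≈ -37.981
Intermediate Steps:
12114/t(197) - 10954/(-46959) = 12114/(-120 - 1*197) - 10954/(-46959) = 12114/(-120 - 197) - 10954*(-1/46959) = 12114/(-317) + 10954/46959 = 12114*(-1/317) + 10954/46959 = -12114/317 + 10954/46959 = -565388908/14886003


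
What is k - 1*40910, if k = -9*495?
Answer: -45365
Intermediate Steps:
k = -4455
k - 1*40910 = -4455 - 1*40910 = -4455 - 40910 = -45365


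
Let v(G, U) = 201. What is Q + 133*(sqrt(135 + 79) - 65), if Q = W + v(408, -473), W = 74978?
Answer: 66534 + 133*sqrt(214) ≈ 68480.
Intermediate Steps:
Q = 75179 (Q = 74978 + 201 = 75179)
Q + 133*(sqrt(135 + 79) - 65) = 75179 + 133*(sqrt(135 + 79) - 65) = 75179 + 133*(sqrt(214) - 65) = 75179 + 133*(-65 + sqrt(214)) = 75179 + (-8645 + 133*sqrt(214)) = 66534 + 133*sqrt(214)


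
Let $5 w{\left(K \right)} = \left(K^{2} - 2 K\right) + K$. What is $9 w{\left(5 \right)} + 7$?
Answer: $43$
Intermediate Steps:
$w{\left(K \right)} = - \frac{K}{5} + \frac{K^{2}}{5}$ ($w{\left(K \right)} = \frac{\left(K^{2} - 2 K\right) + K}{5} = \frac{K^{2} - K}{5} = - \frac{K}{5} + \frac{K^{2}}{5}$)
$9 w{\left(5 \right)} + 7 = 9 \cdot \frac{1}{5} \cdot 5 \left(-1 + 5\right) + 7 = 9 \cdot \frac{1}{5} \cdot 5 \cdot 4 + 7 = 9 \cdot 4 + 7 = 36 + 7 = 43$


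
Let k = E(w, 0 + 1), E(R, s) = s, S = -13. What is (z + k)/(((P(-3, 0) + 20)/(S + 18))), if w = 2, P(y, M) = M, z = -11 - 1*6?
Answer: -4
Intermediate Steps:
z = -17 (z = -11 - 6 = -17)
k = 1 (k = 0 + 1 = 1)
(z + k)/(((P(-3, 0) + 20)/(S + 18))) = (-17 + 1)/(((0 + 20)/(-13 + 18))) = -16/(20/5) = -16/(20*(⅕)) = -16/4 = -16*¼ = -4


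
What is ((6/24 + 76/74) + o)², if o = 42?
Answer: 41024025/21904 ≈ 1872.9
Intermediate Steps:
((6/24 + 76/74) + o)² = ((6/24 + 76/74) + 42)² = ((6*(1/24) + 76*(1/74)) + 42)² = ((¼ + 38/37) + 42)² = (189/148 + 42)² = (6405/148)² = 41024025/21904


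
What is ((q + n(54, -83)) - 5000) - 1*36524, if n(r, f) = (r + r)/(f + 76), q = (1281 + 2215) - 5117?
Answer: -302123/7 ≈ -43160.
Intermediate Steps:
q = -1621 (q = 3496 - 5117 = -1621)
n(r, f) = 2*r/(76 + f) (n(r, f) = (2*r)/(76 + f) = 2*r/(76 + f))
((q + n(54, -83)) - 5000) - 1*36524 = ((-1621 + 2*54/(76 - 83)) - 5000) - 1*36524 = ((-1621 + 2*54/(-7)) - 5000) - 36524 = ((-1621 + 2*54*(-1/7)) - 5000) - 36524 = ((-1621 - 108/7) - 5000) - 36524 = (-11455/7 - 5000) - 36524 = -46455/7 - 36524 = -302123/7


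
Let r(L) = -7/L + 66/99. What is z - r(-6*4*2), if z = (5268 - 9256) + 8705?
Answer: 75459/16 ≈ 4716.2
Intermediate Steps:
r(L) = ⅔ - 7/L (r(L) = -7/L + 66*(1/99) = -7/L + ⅔ = ⅔ - 7/L)
z = 4717 (z = -3988 + 8705 = 4717)
z - r(-6*4*2) = 4717 - (⅔ - 7/(-6*4*2)) = 4717 - (⅔ - 7/((-24*2))) = 4717 - (⅔ - 7/(-48)) = 4717 - (⅔ - 7*(-1/48)) = 4717 - (⅔ + 7/48) = 4717 - 1*13/16 = 4717 - 13/16 = 75459/16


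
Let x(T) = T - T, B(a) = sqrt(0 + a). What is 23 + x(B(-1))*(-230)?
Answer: 23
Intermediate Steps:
B(a) = sqrt(a)
x(T) = 0
23 + x(B(-1))*(-230) = 23 + 0*(-230) = 23 + 0 = 23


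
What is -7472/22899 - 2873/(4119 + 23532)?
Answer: -6984541/16235391 ≈ -0.43020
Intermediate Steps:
-7472/22899 - 2873/(4119 + 23532) = -7472*1/22899 - 2873/27651 = -7472/22899 - 2873*1/27651 = -7472/22899 - 221/2127 = -6984541/16235391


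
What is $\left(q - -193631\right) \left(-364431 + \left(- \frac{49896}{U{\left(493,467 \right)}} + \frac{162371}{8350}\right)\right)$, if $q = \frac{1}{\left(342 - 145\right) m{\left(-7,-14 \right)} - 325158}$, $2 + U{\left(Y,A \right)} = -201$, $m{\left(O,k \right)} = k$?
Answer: $- \frac{1119827365573724255509}{15880971880} \approx -7.0514 \cdot 10^{10}$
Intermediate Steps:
$U{\left(Y,A \right)} = -203$ ($U{\left(Y,A \right)} = -2 - 201 = -203$)
$q = - \frac{1}{327916}$ ($q = \frac{1}{\left(342 - 145\right) \left(-14\right) - 325158} = \frac{1}{197 \left(-14\right) - 325158} = \frac{1}{-2758 - 325158} = \frac{1}{-327916} = - \frac{1}{327916} \approx -3.0496 \cdot 10^{-6}$)
$\left(q - -193631\right) \left(-364431 + \left(- \frac{49896}{U{\left(493,467 \right)}} + \frac{162371}{8350}\right)\right) = \left(- \frac{1}{327916} - -193631\right) \left(-364431 + \left(- \frac{49896}{-203} + \frac{162371}{8350}\right)\right) = \left(- \frac{1}{327916} + \left(-41724 + 235355\right)\right) \left(-364431 + \left(\left(-49896\right) \left(- \frac{1}{203}\right) + 162371 \cdot \frac{1}{8350}\right)\right) = \left(- \frac{1}{327916} + 193631\right) \left(-364431 + \left(\frac{7128}{29} + \frac{162371}{8350}\right)\right) = \frac{63494702995 \left(-364431 + \frac{64227559}{242150}\right)}{327916} = \frac{63494702995}{327916} \left(- \frac{88182739091}{242150}\right) = - \frac{1119827365573724255509}{15880971880}$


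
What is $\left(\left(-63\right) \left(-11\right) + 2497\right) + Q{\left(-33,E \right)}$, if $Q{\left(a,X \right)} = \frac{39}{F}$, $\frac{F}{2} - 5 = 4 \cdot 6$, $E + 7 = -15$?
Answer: $\frac{185059}{58} \approx 3190.7$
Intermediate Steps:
$E = -22$ ($E = -7 - 15 = -22$)
$F = 58$ ($F = 10 + 2 \cdot 4 \cdot 6 = 10 + 2 \cdot 24 = 10 + 48 = 58$)
$Q{\left(a,X \right)} = \frac{39}{58}$
$\left(\left(-63\right) \left(-11\right) + 2497\right) + Q{\left(-33,E \right)} = \left(\left(-63\right) \left(-11\right) + 2497\right) + \frac{39}{58} = \left(693 + 2497\right) + \frac{39}{58} = 3190 + \frac{39}{58} = \frac{185059}{58}$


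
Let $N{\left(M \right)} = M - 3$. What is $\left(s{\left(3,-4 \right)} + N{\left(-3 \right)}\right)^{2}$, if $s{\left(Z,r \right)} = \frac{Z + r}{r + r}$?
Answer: $\frac{2209}{64} \approx 34.516$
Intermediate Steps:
$N{\left(M \right)} = -3 + M$ ($N{\left(M \right)} = M - 3 = -3 + M$)
$s{\left(Z,r \right)} = \frac{Z + r}{2 r}$
$\left(s{\left(3,-4 \right)} + N{\left(-3 \right)}\right)^{2} = \left(\frac{3 - 4}{2 \left(-4\right)} - 6\right)^{2} = \left(\frac{1}{2} \left(- \frac{1}{4}\right) \left(-1\right) - 6\right)^{2} = \left(\frac{1}{8} - 6\right)^{2} = \left(- \frac{47}{8}\right)^{2} = \frac{2209}{64}$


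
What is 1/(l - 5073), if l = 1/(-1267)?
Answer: -1267/6427492 ≈ -0.00019712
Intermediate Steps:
l = -1/1267 ≈ -0.00078927
1/(l - 5073) = 1/(-1/1267 - 5073) = 1/(-6427492/1267) = -1267/6427492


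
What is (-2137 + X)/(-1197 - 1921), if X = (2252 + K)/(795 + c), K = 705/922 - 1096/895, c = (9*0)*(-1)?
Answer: 1400069720507/2045489223900 ≈ 0.68447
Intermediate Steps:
c = 0 (c = 0*(-1) = 0)
K = -379537/825190 (K = 705*(1/922) - 1096*1/895 = 705/922 - 1096/895 = -379537/825190 ≈ -0.45994)
X = 1857948343/656026050 (X = (2252 - 379537/825190)/(795 + 0) = (1857948343/825190)/795 = (1857948343/825190)*(1/795) = 1857948343/656026050 ≈ 2.8321)
(-2137 + X)/(-1197 - 1921) = (-2137 + 1857948343/656026050)/(-1197 - 1921) = -1400069720507/656026050/(-3118) = -1400069720507/656026050*(-1/3118) = 1400069720507/2045489223900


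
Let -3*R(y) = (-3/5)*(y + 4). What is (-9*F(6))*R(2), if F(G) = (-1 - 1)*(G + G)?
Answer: 1296/5 ≈ 259.20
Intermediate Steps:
F(G) = -4*G
R(y) = ⅘ + y/5 (R(y) = -(-3/5)*(y + 4)/3 = -(-3*⅕)*(4 + y)/3 = -(-1)*(4 + y)/5 = -(-12/5 - 3*y/5)/3 = ⅘ + y/5)
(-9*F(6))*R(2) = (-(-36)*6)*(⅘ + (⅕)*2) = (-9*(-24))*(⅘ + ⅖) = 216*(6/5) = 1296/5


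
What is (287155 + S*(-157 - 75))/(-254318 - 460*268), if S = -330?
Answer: -363715/377598 ≈ -0.96323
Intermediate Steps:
(287155 + S*(-157 - 75))/(-254318 - 460*268) = (287155 - 330*(-157 - 75))/(-254318 - 460*268) = (287155 - 330*(-232))/(-254318 - 123280) = (287155 + 76560)/(-377598) = 363715*(-1/377598) = -363715/377598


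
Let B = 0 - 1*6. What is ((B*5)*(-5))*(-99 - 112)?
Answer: -31650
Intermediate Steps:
B = -6 (B = 0 - 6 = -6)
((B*5)*(-5))*(-99 - 112) = (-6*5*(-5))*(-99 - 112) = -30*(-5)*(-211) = 150*(-211) = -31650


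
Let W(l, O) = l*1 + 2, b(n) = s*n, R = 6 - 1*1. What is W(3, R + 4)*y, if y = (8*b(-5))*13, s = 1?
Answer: -2600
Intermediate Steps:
R = 5 (R = 6 - 1 = 5)
b(n) = n (b(n) = 1*n = n)
W(l, O) = 2 + l (W(l, O) = l + 2 = 2 + l)
y = -520 (y = (8*(-5))*13 = -40*13 = -520)
W(3, R + 4)*y = (2 + 3)*(-520) = 5*(-520) = -2600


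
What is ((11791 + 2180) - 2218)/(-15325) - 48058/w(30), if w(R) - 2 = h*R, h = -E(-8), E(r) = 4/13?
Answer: 4786625134/720275 ≈ 6645.6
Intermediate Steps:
E(r) = 4/13 (E(r) = 4*(1/13) = 4/13)
h = -4/13 (h = -1*4/13 = -4/13 ≈ -0.30769)
w(R) = 2 - 4*R/13
((11791 + 2180) - 2218)/(-15325) - 48058/w(30) = ((11791 + 2180) - 2218)/(-15325) - 48058/(2 - 4/13*30) = (13971 - 2218)*(-1/15325) - 48058/(2 - 120/13) = 11753*(-1/15325) - 48058/(-94/13) = -11753/15325 - 48058*(-13/94) = -11753/15325 + 312377/47 = 4786625134/720275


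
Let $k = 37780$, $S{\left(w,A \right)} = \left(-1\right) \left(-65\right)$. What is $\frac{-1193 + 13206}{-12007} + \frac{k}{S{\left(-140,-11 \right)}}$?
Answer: $\frac{90568723}{156091} \approx 580.23$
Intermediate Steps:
$S{\left(w,A \right)} = 65$
$\frac{-1193 + 13206}{-12007} + \frac{k}{S{\left(-140,-11 \right)}} = \frac{-1193 + 13206}{-12007} + \frac{37780}{65} = 12013 \left(- \frac{1}{12007}\right) + 37780 \cdot \frac{1}{65} = - \frac{12013}{12007} + \frac{7556}{13} = \frac{90568723}{156091}$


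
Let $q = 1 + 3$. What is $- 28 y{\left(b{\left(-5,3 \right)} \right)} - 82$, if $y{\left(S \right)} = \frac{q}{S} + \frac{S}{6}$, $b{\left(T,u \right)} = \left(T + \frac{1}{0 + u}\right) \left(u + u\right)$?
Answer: $\frac{158}{3} \approx 52.667$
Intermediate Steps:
$q = 4$
$b{\left(T,u \right)} = 2 u \left(T + \frac{1}{u}\right)$ ($b{\left(T,u \right)} = \left(T + \frac{1}{u}\right) 2 u = 2 u \left(T + \frac{1}{u}\right)$)
$y{\left(S \right)} = \frac{4}{S} + \frac{S}{6}$
$- 28 y{\left(b{\left(-5,3 \right)} \right)} - 82 = - 28 \left(\frac{4}{2 + 2 \left(-5\right) 3} + \frac{2 + 2 \left(-5\right) 3}{6}\right) - 82 = - 28 \left(\frac{4}{2 - 30} + \frac{2 - 30}{6}\right) - 82 = - 28 \left(\frac{4}{-28} + \frac{1}{6} \left(-28\right)\right) - 82 = - 28 \left(4 \left(- \frac{1}{28}\right) - \frac{14}{3}\right) - 82 = - 28 \left(- \frac{1}{7} - \frac{14}{3}\right) - 82 = \left(-28\right) \left(- \frac{101}{21}\right) - 82 = \frac{404}{3} - 82 = \frac{158}{3}$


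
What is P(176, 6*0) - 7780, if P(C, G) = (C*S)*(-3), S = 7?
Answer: -11476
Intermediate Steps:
P(C, G) = -21*C (P(C, G) = (C*7)*(-3) = (7*C)*(-3) = -21*C)
P(176, 6*0) - 7780 = -21*176 - 7780 = -3696 - 7780 = -11476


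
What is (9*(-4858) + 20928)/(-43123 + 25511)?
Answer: 11397/8806 ≈ 1.2942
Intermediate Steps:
(9*(-4858) + 20928)/(-43123 + 25511) = (-43722 + 20928)/(-17612) = -22794*(-1/17612) = 11397/8806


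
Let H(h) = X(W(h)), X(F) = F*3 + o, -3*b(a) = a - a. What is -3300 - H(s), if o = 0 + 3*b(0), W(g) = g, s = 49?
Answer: -3447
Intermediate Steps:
b(a) = 0 (b(a) = -(a - a)/3 = -⅓*0 = 0)
o = 0 (o = 0 + 3*0 = 0 + 0 = 0)
X(F) = 3*F (X(F) = F*3 + 0 = 3*F + 0 = 3*F)
H(h) = 3*h
-3300 - H(s) = -3300 - 3*49 = -3300 - 1*147 = -3300 - 147 = -3447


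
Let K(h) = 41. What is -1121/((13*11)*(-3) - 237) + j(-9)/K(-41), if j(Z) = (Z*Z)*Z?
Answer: -439553/27306 ≈ -16.097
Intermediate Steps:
j(Z) = Z**3 (j(Z) = Z**2*Z = Z**3)
-1121/((13*11)*(-3) - 237) + j(-9)/K(-41) = -1121/((13*11)*(-3) - 237) + (-9)**3/41 = -1121/(143*(-3) - 237) - 729*1/41 = -1121/(-429 - 237) - 729/41 = -1121/(-666) - 729/41 = -1121*(-1/666) - 729/41 = 1121/666 - 729/41 = -439553/27306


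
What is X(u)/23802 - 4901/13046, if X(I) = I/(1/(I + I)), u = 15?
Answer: -18463817/51753482 ≈ -0.35676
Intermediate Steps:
X(I) = 2*I² (X(I) = I/(1/(2*I)) = I/((1/(2*I))) = I*(2*I) = 2*I²)
X(u)/23802 - 4901/13046 = (2*15²)/23802 - 4901/13046 = (2*225)*(1/23802) - 4901*1/13046 = 450*(1/23802) - 4901/13046 = 75/3967 - 4901/13046 = -18463817/51753482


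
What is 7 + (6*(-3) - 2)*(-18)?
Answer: 367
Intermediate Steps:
7 + (6*(-3) - 2)*(-18) = 7 + (-18 - 2)*(-18) = 7 - 20*(-18) = 7 + 360 = 367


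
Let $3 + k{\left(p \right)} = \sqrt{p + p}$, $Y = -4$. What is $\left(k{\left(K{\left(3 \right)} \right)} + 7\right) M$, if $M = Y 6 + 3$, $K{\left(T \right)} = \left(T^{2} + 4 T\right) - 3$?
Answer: $-210$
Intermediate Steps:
$K{\left(T \right)} = -3 + T^{2} + 4 T$
$M = -21$ ($M = \left(-4\right) 6 + 3 = -24 + 3 = -21$)
$k{\left(p \right)} = -3 + \sqrt{2} \sqrt{p}$ ($k{\left(p \right)} = -3 + \sqrt{p + p} = -3 + \sqrt{2 p} = -3 + \sqrt{2} \sqrt{p}$)
$\left(k{\left(K{\left(3 \right)} \right)} + 7\right) M = \left(\left(-3 + \sqrt{2} \sqrt{-3 + 3^{2} + 4 \cdot 3}\right) + 7\right) \left(-21\right) = \left(\left(-3 + \sqrt{2} \sqrt{-3 + 9 + 12}\right) + 7\right) \left(-21\right) = \left(\left(-3 + \sqrt{2} \sqrt{18}\right) + 7\right) \left(-21\right) = \left(\left(-3 + \sqrt{2} \cdot 3 \sqrt{2}\right) + 7\right) \left(-21\right) = \left(\left(-3 + 6\right) + 7\right) \left(-21\right) = \left(3 + 7\right) \left(-21\right) = 10 \left(-21\right) = -210$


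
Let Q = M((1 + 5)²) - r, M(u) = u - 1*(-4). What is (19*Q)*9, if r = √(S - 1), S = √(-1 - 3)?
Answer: 6840 - 171*√(-1 + 2*I) ≈ 6705.6 - 217.52*I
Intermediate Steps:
M(u) = 4 + u (M(u) = u + 4 = 4 + u)
S = 2*I (S = √(-4) = 2*I ≈ 2.0*I)
r = √(-1 + 2*I) (r = √(2*I - 1) = √(-1 + 2*I) ≈ 0.78615 + 1.272*I)
Q = 40 - √(-1 + 2*I) (Q = (4 + (1 + 5)²) - √(-1 + 2*I) = (4 + 6²) - √(-1 + 2*I) = (4 + 36) - √(-1 + 2*I) = 40 - √(-1 + 2*I) ≈ 39.214 - 1.272*I)
(19*Q)*9 = (19*(40 - √(-1 + 2*I)))*9 = (760 - 19*√(-1 + 2*I))*9 = 6840 - 171*√(-1 + 2*I)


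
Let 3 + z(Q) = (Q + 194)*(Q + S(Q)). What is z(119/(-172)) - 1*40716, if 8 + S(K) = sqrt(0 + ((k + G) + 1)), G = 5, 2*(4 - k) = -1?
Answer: -1254338151/29584 + 33249*sqrt(42)/344 ≈ -41773.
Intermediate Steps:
k = 9/2 (k = 4 - 1/2*(-1) = 4 + 1/2 = 9/2 ≈ 4.5000)
S(K) = -8 + sqrt(42)/2 (S(K) = -8 + sqrt(0 + ((9/2 + 5) + 1)) = -8 + sqrt(0 + (19/2 + 1)) = -8 + sqrt(0 + 21/2) = -8 + sqrt(21/2) = -8 + sqrt(42)/2)
z(Q) = -3 + (194 + Q)*(-8 + Q + sqrt(42)/2) (z(Q) = -3 + (Q + 194)*(Q + (-8 + sqrt(42)/2)) = -3 + (194 + Q)*(-8 + Q + sqrt(42)/2))
z(119/(-172)) - 1*40716 = (-1555 + (119/(-172))**2 + 97*sqrt(42) + 186*(119/(-172)) + (119/(-172))*sqrt(42)/2) - 1*40716 = (-1555 + (119*(-1/172))**2 + 97*sqrt(42) + 186*(119*(-1/172)) + (119*(-1/172))*sqrt(42)/2) - 40716 = (-1555 + (-119/172)**2 + 97*sqrt(42) + 186*(-119/172) + (1/2)*(-119/172)*sqrt(42)) - 40716 = (-1555 + 14161/29584 + 97*sqrt(42) - 11067/86 - 119*sqrt(42)/344) - 40716 = (-49796007/29584 + 33249*sqrt(42)/344) - 40716 = -1254338151/29584 + 33249*sqrt(42)/344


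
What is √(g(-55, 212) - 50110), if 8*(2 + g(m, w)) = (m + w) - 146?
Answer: I*√801770/4 ≈ 223.85*I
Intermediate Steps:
g(m, w) = -81/4 + m/8 + w/8 (g(m, w) = -2 + ((m + w) - 146)/8 = -2 + (-146 + m + w)/8 = -2 + (-73/4 + m/8 + w/8) = -81/4 + m/8 + w/8)
√(g(-55, 212) - 50110) = √((-81/4 + (⅛)*(-55) + (⅛)*212) - 50110) = √((-81/4 - 55/8 + 53/2) - 50110) = √(-5/8 - 50110) = √(-400885/8) = I*√801770/4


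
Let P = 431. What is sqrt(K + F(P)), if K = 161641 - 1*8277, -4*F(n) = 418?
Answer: sqrt(613038)/2 ≈ 391.48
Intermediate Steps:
F(n) = -209/2 (F(n) = -1/4*418 = -209/2)
K = 153364 (K = 161641 - 8277 = 153364)
sqrt(K + F(P)) = sqrt(153364 - 209/2) = sqrt(306519/2) = sqrt(613038)/2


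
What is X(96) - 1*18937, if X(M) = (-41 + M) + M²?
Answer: -9666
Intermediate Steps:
X(M) = -41 + M + M²
X(96) - 1*18937 = (-41 + 96 + 96²) - 1*18937 = (-41 + 96 + 9216) - 18937 = 9271 - 18937 = -9666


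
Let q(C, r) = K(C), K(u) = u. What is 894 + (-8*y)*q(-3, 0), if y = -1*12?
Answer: 606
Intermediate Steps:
y = -12
q(C, r) = C
894 + (-8*y)*q(-3, 0) = 894 - 8*(-12)*(-3) = 894 + 96*(-3) = 894 - 288 = 606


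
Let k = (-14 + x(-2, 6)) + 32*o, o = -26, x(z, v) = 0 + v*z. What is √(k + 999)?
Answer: √141 ≈ 11.874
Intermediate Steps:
x(z, v) = v*z
k = -858 (k = (-14 + 6*(-2)) + 32*(-26) = (-14 - 12) - 832 = -26 - 832 = -858)
√(k + 999) = √(-858 + 999) = √141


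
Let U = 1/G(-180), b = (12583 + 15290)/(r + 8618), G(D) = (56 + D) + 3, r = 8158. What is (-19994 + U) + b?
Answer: -4509153863/225544 ≈ -19992.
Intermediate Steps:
G(D) = 59 + D
b = 3097/1864 (b = (12583 + 15290)/(8158 + 8618) = 27873/16776 = 27873*(1/16776) = 3097/1864 ≈ 1.6615)
U = -1/121 (U = 1/(59 - 180) = 1/(-121) = -1/121 ≈ -0.0082645)
(-19994 + U) + b = (-19994 - 1/121) + 3097/1864 = -2419275/121 + 3097/1864 = -4509153863/225544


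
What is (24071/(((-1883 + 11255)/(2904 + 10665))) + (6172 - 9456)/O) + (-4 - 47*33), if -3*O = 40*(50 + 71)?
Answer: 5721191961/171820 ≈ 33298.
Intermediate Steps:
O = -4840/3 (O = -40*(50 + 71)/3 = -40*121/3 = -⅓*4840 = -4840/3 ≈ -1613.3)
(24071/(((-1883 + 11255)/(2904 + 10665))) + (6172 - 9456)/O) + (-4 - 47*33) = (24071/(((-1883 + 11255)/(2904 + 10665))) + (6172 - 9456)/(-4840/3)) + (-4 - 47*33) = (24071/((9372/13569)) - 3284*(-3/4840)) + (-4 - 1551) = (24071/((9372*(1/13569))) + 2463/1210) - 1555 = (24071/(3124/4523) + 2463/1210) - 1555 = (24071*(4523/3124) + 2463/1210) - 1555 = (108873133/3124 + 2463/1210) - 1555 = 5988372061/171820 - 1555 = 5721191961/171820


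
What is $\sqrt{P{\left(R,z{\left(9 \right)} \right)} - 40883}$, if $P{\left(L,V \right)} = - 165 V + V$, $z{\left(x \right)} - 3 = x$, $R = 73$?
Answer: $i \sqrt{42851} \approx 207.0 i$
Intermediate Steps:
$z{\left(x \right)} = 3 + x$
$P{\left(L,V \right)} = - 164 V$
$\sqrt{P{\left(R,z{\left(9 \right)} \right)} - 40883} = \sqrt{- 164 \left(3 + 9\right) - 40883} = \sqrt{\left(-164\right) 12 - 40883} = \sqrt{-1968 - 40883} = \sqrt{-42851} = i \sqrt{42851}$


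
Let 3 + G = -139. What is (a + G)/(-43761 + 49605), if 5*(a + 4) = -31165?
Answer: -6379/5844 ≈ -1.0915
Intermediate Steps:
G = -142 (G = -3 - 139 = -142)
a = -6237 (a = -4 + (⅕)*(-31165) = -4 - 6233 = -6237)
(a + G)/(-43761 + 49605) = (-6237 - 142)/(-43761 + 49605) = -6379/5844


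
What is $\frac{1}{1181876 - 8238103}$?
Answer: $- \frac{1}{7056227} \approx -1.4172 \cdot 10^{-7}$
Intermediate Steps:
$\frac{1}{1181876 - 8238103} = \frac{1}{-7056227} = - \frac{1}{7056227}$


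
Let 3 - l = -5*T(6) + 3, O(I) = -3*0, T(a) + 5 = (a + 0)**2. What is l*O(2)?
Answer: 0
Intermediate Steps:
T(a) = -5 + a**2 (T(a) = -5 + (a + 0)**2 = -5 + a**2)
O(I) = 0
l = 155 (l = 3 - (-5*(-5 + 6**2) + 3) = 3 - (-5*(-5 + 36) + 3) = 3 - (-5*31 + 3) = 3 - (-155 + 3) = 3 - 1*(-152) = 3 + 152 = 155)
l*O(2) = 155*0 = 0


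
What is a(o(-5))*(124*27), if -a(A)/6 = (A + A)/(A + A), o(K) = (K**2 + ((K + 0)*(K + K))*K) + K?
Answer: -20088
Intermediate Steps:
o(K) = K + K**2 + 2*K**3 (o(K) = (K**2 + (K*(2*K))*K) + K = (K**2 + (2*K**2)*K) + K = (K**2 + 2*K**3) + K = K + K**2 + 2*K**3)
a(A) = -6 (a(A) = -6*(A + A)/(A + A) = -6*2*A/(2*A) = -6*2*A*1/(2*A) = -6*1 = -6)
a(o(-5))*(124*27) = -744*27 = -6*3348 = -20088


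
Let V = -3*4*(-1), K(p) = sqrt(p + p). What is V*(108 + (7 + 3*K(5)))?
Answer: 1380 + 36*sqrt(10) ≈ 1493.8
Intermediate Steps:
K(p) = sqrt(2)*sqrt(p) (K(p) = sqrt(2*p) = sqrt(2)*sqrt(p))
V = 12 (V = -12*(-1) = 12)
V*(108 + (7 + 3*K(5))) = 12*(108 + (7 + 3*(sqrt(2)*sqrt(5)))) = 12*(108 + (7 + 3*sqrt(10))) = 12*(115 + 3*sqrt(10)) = 1380 + 36*sqrt(10)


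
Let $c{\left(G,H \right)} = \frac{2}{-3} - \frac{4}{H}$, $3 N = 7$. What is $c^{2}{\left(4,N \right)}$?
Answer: $\frac{2500}{441} \approx 5.6689$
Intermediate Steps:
$N = \frac{7}{3}$ ($N = \frac{1}{3} \cdot 7 = \frac{7}{3} \approx 2.3333$)
$c{\left(G,H \right)} = - \frac{2}{3} - \frac{4}{H}$ ($c{\left(G,H \right)} = 2 \left(- \frac{1}{3}\right) - \frac{4}{H} = - \frac{2}{3} - \frac{4}{H}$)
$c^{2}{\left(4,N \right)} = \left(- \frac{2}{3} - \frac{4}{\frac{7}{3}}\right)^{2} = \left(- \frac{2}{3} - \frac{12}{7}\right)^{2} = \left(- \frac{50}{21}\right)^{2} = \frac{2500}{441}$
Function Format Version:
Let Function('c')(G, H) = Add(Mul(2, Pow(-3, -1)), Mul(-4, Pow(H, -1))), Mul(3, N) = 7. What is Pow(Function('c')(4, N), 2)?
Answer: Rational(2500, 441) ≈ 5.6689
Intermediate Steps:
N = Rational(7, 3) (N = Mul(Rational(1, 3), 7) = Rational(7, 3) ≈ 2.3333)
Function('c')(G, H) = Add(Rational(-2, 3), Mul(-4, Pow(H, -1))) (Function('c')(G, H) = Add(Mul(2, Rational(-1, 3)), Mul(-4, Pow(H, -1))) = Add(Rational(-2, 3), Mul(-4, Pow(H, -1))))
Pow(Function('c')(4, N), 2) = Pow(Add(Rational(-2, 3), Mul(-4, Pow(Rational(7, 3), -1))), 2) = Pow(Add(Rational(-2, 3), Mul(-4, Rational(3, 7))), 2) = Pow(Add(Rational(-2, 3), Rational(-12, 7)), 2) = Pow(Rational(-50, 21), 2) = Rational(2500, 441)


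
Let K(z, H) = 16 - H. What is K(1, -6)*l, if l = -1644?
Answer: -36168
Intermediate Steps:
K(1, -6)*l = (16 - 1*(-6))*(-1644) = (16 + 6)*(-1644) = 22*(-1644) = -36168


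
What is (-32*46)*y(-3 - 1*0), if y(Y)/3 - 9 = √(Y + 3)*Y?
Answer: -39744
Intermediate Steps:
y(Y) = 27 + 3*Y*√(3 + Y) (y(Y) = 27 + 3*(√(Y + 3)*Y) = 27 + 3*(√(3 + Y)*Y) = 27 + 3*(Y*√(3 + Y)) = 27 + 3*Y*√(3 + Y))
(-32*46)*y(-3 - 1*0) = (-32*46)*(27 + 3*(-3 - 1*0)*√(3 + (-3 - 1*0))) = -1472*(27 + 3*(-3 + 0)*√(3 + (-3 + 0))) = -1472*(27 + 3*(-3)*√(3 - 3)) = -1472*(27 + 3*(-3)*√0) = -1472*(27 + 3*(-3)*0) = -1472*(27 + 0) = -1472*27 = -39744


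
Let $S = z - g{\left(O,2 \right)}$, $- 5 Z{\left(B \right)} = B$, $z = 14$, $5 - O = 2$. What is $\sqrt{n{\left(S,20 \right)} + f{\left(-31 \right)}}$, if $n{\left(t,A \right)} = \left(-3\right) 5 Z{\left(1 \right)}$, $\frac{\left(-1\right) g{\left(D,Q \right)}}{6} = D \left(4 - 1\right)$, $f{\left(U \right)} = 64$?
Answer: $\sqrt{67} \approx 8.1853$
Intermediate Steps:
$O = 3$ ($O = 5 - 2 = 3$)
$Z{\left(B \right)} = - \frac{B}{5}$
$g{\left(D,Q \right)} = - 18 D$ ($g{\left(D,Q \right)} = - 6 D \left(4 - 1\right) = - 6 D 3 = - 6 \cdot 3 D = - 18 D$)
$S = 68$ ($S = 14 - \left(-18\right) 3 = 14 - -54 = 14 + 54 = 68$)
$n{\left(t,A \right)} = 3$ ($n{\left(t,A \right)} = \left(-3\right) 5 \left(\left(- \frac{1}{5}\right) 1\right) = \left(-15\right) \left(- \frac{1}{5}\right) = 3$)
$\sqrt{n{\left(S,20 \right)} + f{\left(-31 \right)}} = \sqrt{3 + 64} = \sqrt{67}$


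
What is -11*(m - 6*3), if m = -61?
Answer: 869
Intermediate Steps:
-11*(m - 6*3) = -11*(-61 - 6*3) = -11*(-61 - 18) = -11*(-79) = 869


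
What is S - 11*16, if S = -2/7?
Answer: -1234/7 ≈ -176.29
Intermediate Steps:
S = -2/7 (S = -2*⅐ = -2/7 ≈ -0.28571)
S - 11*16 = -2/7 - 11*16 = -2/7 - 176 = -1234/7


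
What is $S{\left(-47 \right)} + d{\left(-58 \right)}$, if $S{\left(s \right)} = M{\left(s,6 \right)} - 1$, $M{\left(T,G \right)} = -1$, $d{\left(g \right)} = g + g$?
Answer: $-118$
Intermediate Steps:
$d{\left(g \right)} = 2 g$
$S{\left(s \right)} = -2$ ($S{\left(s \right)} = -1 - 1 = -2$)
$S{\left(-47 \right)} + d{\left(-58 \right)} = -2 + 2 \left(-58\right) = -2 - 116 = -118$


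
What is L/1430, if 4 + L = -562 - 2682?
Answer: -1624/715 ≈ -2.2713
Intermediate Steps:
L = -3248 (L = -4 + (-562 - 2682) = -4 - 3244 = -3248)
L/1430 = -3248/1430 = -3248*1/1430 = -1624/715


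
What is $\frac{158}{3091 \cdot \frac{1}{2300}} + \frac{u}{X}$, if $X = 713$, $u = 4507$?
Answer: $\frac{273035337}{2203883} \approx 123.89$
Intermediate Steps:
$\frac{158}{3091 \cdot \frac{1}{2300}} + \frac{u}{X} = \frac{158}{3091 \cdot \frac{1}{2300}} + \frac{4507}{713} = \frac{158}{3091 \cdot \frac{1}{2300}} + 4507 \cdot \frac{1}{713} = \frac{158}{\frac{3091}{2300}} + \frac{4507}{713} = 158 \cdot \frac{2300}{3091} + \frac{4507}{713} = \frac{363400}{3091} + \frac{4507}{713} = \frac{273035337}{2203883}$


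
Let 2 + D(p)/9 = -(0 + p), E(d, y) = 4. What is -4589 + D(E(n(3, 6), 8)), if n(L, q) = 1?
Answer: -4643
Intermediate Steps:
D(p) = -18 - 9*p (D(p) = -18 + 9*(-(0 + p)) = -18 + 9*(-p) = -18 - 9*p)
-4589 + D(E(n(3, 6), 8)) = -4589 + (-18 - 9*4) = -4589 + (-18 - 36) = -4589 - 54 = -4643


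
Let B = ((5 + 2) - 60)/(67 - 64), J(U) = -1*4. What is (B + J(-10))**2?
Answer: 4225/9 ≈ 469.44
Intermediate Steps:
J(U) = -4
B = -53/3 (B = (7 - 60)/3 = -53*1/3 = -53/3 ≈ -17.667)
(B + J(-10))**2 = (-53/3 - 4)**2 = (-65/3)**2 = 4225/9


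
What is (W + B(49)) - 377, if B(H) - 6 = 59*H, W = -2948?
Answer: -428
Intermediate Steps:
B(H) = 6 + 59*H
(W + B(49)) - 377 = (-2948 + (6 + 59*49)) - 377 = (-2948 + (6 + 2891)) - 377 = (-2948 + 2897) - 377 = -51 - 377 = -428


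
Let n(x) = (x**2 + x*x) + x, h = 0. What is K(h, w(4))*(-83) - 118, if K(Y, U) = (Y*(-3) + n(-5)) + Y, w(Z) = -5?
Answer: -3853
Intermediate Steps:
n(x) = x + 2*x**2 (n(x) = (x**2 + x**2) + x = 2*x**2 + x = x + 2*x**2)
K(Y, U) = 45 - 2*Y (K(Y, U) = (Y*(-3) - 5*(1 + 2*(-5))) + Y = (-3*Y - 5*(1 - 10)) + Y = (-3*Y - 5*(-9)) + Y = (-3*Y + 45) + Y = (45 - 3*Y) + Y = 45 - 2*Y)
K(h, w(4))*(-83) - 118 = (45 - 2*0)*(-83) - 118 = (45 + 0)*(-83) - 118 = 45*(-83) - 118 = -3735 - 118 = -3853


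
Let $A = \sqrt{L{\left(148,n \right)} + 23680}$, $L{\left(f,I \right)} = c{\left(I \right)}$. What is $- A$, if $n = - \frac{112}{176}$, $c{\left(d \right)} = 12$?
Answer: $- 2 \sqrt{5923} \approx -153.92$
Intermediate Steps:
$n = - \frac{7}{11}$ ($n = \left(-112\right) \frac{1}{176} = - \frac{7}{11} \approx -0.63636$)
$L{\left(f,I \right)} = 12$
$A = 2 \sqrt{5923}$ ($A = \sqrt{12 + 23680} = \sqrt{23692} = 2 \sqrt{5923} \approx 153.92$)
$- A = - 2 \sqrt{5923}$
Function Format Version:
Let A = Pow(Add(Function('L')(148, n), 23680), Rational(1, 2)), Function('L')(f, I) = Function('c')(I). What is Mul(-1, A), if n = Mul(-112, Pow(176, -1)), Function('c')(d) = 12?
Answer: Mul(-2, Pow(5923, Rational(1, 2))) ≈ -153.92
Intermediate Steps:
n = Rational(-7, 11) (n = Mul(-112, Rational(1, 176)) = Rational(-7, 11) ≈ -0.63636)
Function('L')(f, I) = 12
A = Mul(2, Pow(5923, Rational(1, 2))) (A = Pow(Add(12, 23680), Rational(1, 2)) = Pow(23692, Rational(1, 2)) = Mul(2, Pow(5923, Rational(1, 2))) ≈ 153.92)
Mul(-1, A) = Mul(-1, Mul(2, Pow(5923, Rational(1, 2)))) = Mul(-2, Pow(5923, Rational(1, 2)))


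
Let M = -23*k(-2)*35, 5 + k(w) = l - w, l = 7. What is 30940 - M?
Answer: 34160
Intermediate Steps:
k(w) = 2 - w (k(w) = -5 + (7 - w) = 2 - w)
M = -3220 (M = -23*(2 - 1*(-2))*35 = -23*(2 + 2)*35 = -23*4*35 = -92*35 = -3220)
30940 - M = 30940 - 1*(-3220) = 30940 + 3220 = 34160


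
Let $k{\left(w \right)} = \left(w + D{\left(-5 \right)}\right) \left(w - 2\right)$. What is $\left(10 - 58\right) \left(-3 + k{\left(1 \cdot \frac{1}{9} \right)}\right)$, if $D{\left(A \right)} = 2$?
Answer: $\frac{9056}{27} \approx 335.41$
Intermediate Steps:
$k{\left(w \right)} = \left(-2 + w\right) \left(2 + w\right)$ ($k{\left(w \right)} = \left(w + 2\right) \left(w - 2\right) = \left(2 + w\right) \left(-2 + w\right) = \left(-2 + w\right) \left(2 + w\right)$)
$\left(10 - 58\right) \left(-3 + k{\left(1 \cdot \frac{1}{9} \right)}\right) = \left(10 - 58\right) \left(-3 - \left(4 - \left(1 \cdot \frac{1}{9}\right)^{2}\right)\right) = - 48 \left(-3 - \left(4 - \left(1 \cdot \frac{1}{9}\right)^{2}\right)\right) = - 48 \left(-3 - \left(4 - \left(\frac{1}{9}\right)^{2}\right)\right) = - 48 \left(-3 + \left(-4 + \frac{1}{81}\right)\right) = - 48 \left(-3 - \frac{323}{81}\right) = \left(-48\right) \left(- \frac{566}{81}\right) = \frac{9056}{27}$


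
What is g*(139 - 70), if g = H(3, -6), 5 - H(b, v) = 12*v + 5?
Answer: 4968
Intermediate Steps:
H(b, v) = -12*v (H(b, v) = 5 - (12*v + 5) = 5 - (5 + 12*v) = 5 + (-5 - 12*v) = -12*v)
g = 72 (g = -12*(-6) = 72)
g*(139 - 70) = 72*(139 - 70) = 72*69 = 4968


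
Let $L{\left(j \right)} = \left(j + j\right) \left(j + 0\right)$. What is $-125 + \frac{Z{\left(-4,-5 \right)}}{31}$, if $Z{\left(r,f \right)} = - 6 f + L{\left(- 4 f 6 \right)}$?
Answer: $805$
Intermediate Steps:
$L{\left(j \right)} = 2 j^{2}$ ($L{\left(j \right)} = 2 j j = 2 j^{2}$)
$Z{\left(r,f \right)} = - 6 f + 1152 f^{2}$ ($Z{\left(r,f \right)} = - 6 f + 2 \left(- 4 f 6\right)^{2} = - 6 f + 2 \left(- 24 f\right)^{2} = - 6 f + 2 \cdot 576 f^{2} = - 6 f + 1152 f^{2}$)
$-125 + \frac{Z{\left(-4,-5 \right)}}{31} = -125 + \frac{6 \left(-5\right) \left(-1 + 192 \left(-5\right)\right)}{31} = -125 + 6 \left(-5\right) \left(-1 - 960\right) \frac{1}{31} = -125 + 6 \left(-5\right) \left(-961\right) \frac{1}{31} = -125 + 28830 \cdot \frac{1}{31} = -125 + 930 = 805$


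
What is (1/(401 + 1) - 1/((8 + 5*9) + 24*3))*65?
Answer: -3601/10050 ≈ -0.35831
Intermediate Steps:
(1/(401 + 1) - 1/((8 + 5*9) + 24*3))*65 = (1/402 - 1/((8 + 45) + 72))*65 = (1/402 - 1/(53 + 72))*65 = (1/402 - 1/125)*65 = -277/50250*65 = -3601/10050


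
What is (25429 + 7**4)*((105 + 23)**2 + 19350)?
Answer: 994477220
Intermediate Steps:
(25429 + 7**4)*((105 + 23)**2 + 19350) = (25429 + 2401)*(128**2 + 19350) = 27830*(16384 + 19350) = 27830*35734 = 994477220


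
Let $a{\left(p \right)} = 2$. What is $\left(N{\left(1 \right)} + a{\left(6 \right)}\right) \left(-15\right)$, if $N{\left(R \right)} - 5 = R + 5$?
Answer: $-195$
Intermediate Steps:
$N{\left(R \right)} = 10 + R$ ($N{\left(R \right)} = 5 + \left(R + 5\right) = 5 + \left(5 + R\right) = 10 + R$)
$\left(N{\left(1 \right)} + a{\left(6 \right)}\right) \left(-15\right) = \left(\left(10 + 1\right) + 2\right) \left(-15\right) = \left(11 + 2\right) \left(-15\right) = 13 \left(-15\right) = -195$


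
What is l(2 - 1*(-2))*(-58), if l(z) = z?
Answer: -232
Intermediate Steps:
l(2 - 1*(-2))*(-58) = (2 - 1*(-2))*(-58) = (2 + 2)*(-58) = 4*(-58) = -232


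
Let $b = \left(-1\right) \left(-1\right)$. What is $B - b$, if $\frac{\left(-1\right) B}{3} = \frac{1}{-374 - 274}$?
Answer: $- \frac{215}{216} \approx -0.99537$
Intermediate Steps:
$b = 1$
$B = \frac{1}{216}$ ($B = - \frac{3}{-374 - 274} = - \frac{3}{-648} = \left(-3\right) \left(- \frac{1}{648}\right) = \frac{1}{216} \approx 0.0046296$)
$B - b = \frac{1}{216} - 1 = - \frac{215}{216}$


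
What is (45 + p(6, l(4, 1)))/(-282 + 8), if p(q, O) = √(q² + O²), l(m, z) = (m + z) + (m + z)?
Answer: -45/274 - √34/137 ≈ -0.20680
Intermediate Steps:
l(m, z) = 2*m + 2*z
p(q, O) = √(O² + q²)
(45 + p(6, l(4, 1)))/(-282 + 8) = (45 + √((2*4 + 2*1)² + 6²))/(-282 + 8) = (45 + √((8 + 2)² + 36))/(-274) = (45 + √(10² + 36))*(-1/274) = (45 + √(100 + 36))*(-1/274) = (45 + √136)*(-1/274) = (45 + 2*√34)*(-1/274) = -45/274 - √34/137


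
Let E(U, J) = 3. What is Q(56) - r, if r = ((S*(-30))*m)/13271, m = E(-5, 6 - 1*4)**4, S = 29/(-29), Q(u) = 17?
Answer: 223177/13271 ≈ 16.817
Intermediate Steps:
S = -1 (S = 29*(-1/29) = -1)
m = 81 (m = 3**4 = 81)
r = 2430/13271 (r = (-1*(-30)*81)/13271 = (30*81)*(1/13271) = 2430*(1/13271) = 2430/13271 ≈ 0.18311)
Q(56) - r = 17 - 1*2430/13271 = 17 - 2430/13271 = 223177/13271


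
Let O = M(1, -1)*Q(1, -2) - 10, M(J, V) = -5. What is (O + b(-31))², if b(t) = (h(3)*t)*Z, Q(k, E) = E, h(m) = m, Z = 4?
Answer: 138384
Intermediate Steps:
O = 0 (O = -5*(-2) - 10 = 10 - 10 = 0)
b(t) = 12*t (b(t) = (3*t)*4 = 12*t)
(O + b(-31))² = (0 + 12*(-31))² = (0 - 372)² = (-372)² = 138384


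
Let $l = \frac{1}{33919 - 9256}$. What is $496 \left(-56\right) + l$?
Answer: $- \frac{685039487}{24663} \approx -27776.0$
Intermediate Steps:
$l = \frac{1}{24663} \approx 4.0547 \cdot 10^{-5}$
$496 \left(-56\right) + l = 496 \left(-56\right) + \frac{1}{24663} = -27776 + \frac{1}{24663} = - \frac{685039487}{24663}$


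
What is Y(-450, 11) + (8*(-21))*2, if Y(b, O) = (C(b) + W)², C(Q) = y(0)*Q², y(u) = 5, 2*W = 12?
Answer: 1025168399700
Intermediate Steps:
W = 6 (W = (½)*12 = 6)
C(Q) = 5*Q²
Y(b, O) = (6 + 5*b²)² (Y(b, O) = (5*b² + 6)² = (6 + 5*b²)²)
Y(-450, 11) + (8*(-21))*2 = (6 + 5*(-450)²)² + (8*(-21))*2 = (6 + 5*202500)² - 168*2 = (6 + 1012500)² - 336 = 1012506² - 336 = 1025168400036 - 336 = 1025168399700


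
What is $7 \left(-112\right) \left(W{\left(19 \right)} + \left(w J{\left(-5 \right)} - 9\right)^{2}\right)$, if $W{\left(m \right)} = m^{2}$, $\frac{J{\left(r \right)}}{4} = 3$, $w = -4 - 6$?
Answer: $-13329568$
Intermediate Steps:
$w = -10$ ($w = -4 - 6 = -10$)
$J{\left(r \right)} = 12$ ($J{\left(r \right)} = 4 \cdot 3 = 12$)
$7 \left(-112\right) \left(W{\left(19 \right)} + \left(w J{\left(-5 \right)} - 9\right)^{2}\right) = 7 \left(-112\right) \left(19^{2} + \left(\left(-10\right) 12 - 9\right)^{2}\right) = - 784 \left(361 + \left(-120 - 9\right)^{2}\right) = - 784 \left(361 + \left(-129\right)^{2}\right) = - 784 \left(361 + 16641\right) = \left(-784\right) 17002 = -13329568$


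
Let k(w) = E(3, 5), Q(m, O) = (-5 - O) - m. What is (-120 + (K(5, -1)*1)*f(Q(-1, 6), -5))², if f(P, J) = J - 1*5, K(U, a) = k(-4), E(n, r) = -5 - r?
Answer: 400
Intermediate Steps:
Q(m, O) = -5 - O - m
k(w) = -10 (k(w) = -5 - 1*5 = -5 - 5 = -10)
K(U, a) = -10
f(P, J) = -5 + J (f(P, J) = J - 5 = -5 + J)
(-120 + (K(5, -1)*1)*f(Q(-1, 6), -5))² = (-120 + (-10*1)*(-5 - 5))² = (-120 - 10*(-10))² = (-120 + 100)² = (-20)² = 400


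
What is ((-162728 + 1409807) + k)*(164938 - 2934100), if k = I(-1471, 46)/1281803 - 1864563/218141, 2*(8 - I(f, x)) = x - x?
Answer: -87781955429369577958752/25419435293 ≈ -3.4533e+12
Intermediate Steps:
I(f, x) = 8 (I(f, x) = 8 - (x - x)/2 = 8 - ½*0 = 8 + 0 = 8)
k = -2390000701961/279613788223 (k = 8/1281803 - 1864563/218141 = -2390000701961/279613788223 ≈ -8.5475)
((-162728 + 1409807) + k)*(164938 - 2934100) = ((-162728 + 1409807) - 2390000701961/279613788223)*(164938 - 2934100) = (1247079 - 2390000701961/279613788223)*(-2769162) = (348698093402648656/279613788223)*(-2769162) = -87781955429369577958752/25419435293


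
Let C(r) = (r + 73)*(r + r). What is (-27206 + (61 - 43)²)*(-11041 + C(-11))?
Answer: 333471210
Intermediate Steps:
C(r) = 2*r*(73 + r) (C(r) = (73 + r)*(2*r) = 2*r*(73 + r))
(-27206 + (61 - 43)²)*(-11041 + C(-11)) = (-27206 + (61 - 43)²)*(-11041 + 2*(-11)*(73 - 11)) = (-27206 + 18²)*(-11041 + 2*(-11)*62) = (-27206 + 324)*(-11041 - 1364) = -26882*(-12405) = 333471210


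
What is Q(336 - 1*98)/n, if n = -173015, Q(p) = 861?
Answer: -861/173015 ≈ -0.0049764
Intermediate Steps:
Q(336 - 1*98)/n = 861/(-173015) = 861*(-1/173015) = -861/173015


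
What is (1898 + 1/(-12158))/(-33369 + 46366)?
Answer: 23075883/158017526 ≈ 0.14603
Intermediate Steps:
(1898 + 1/(-12158))/(-33369 + 46366) = (1898 - 1/12158)/12997 = (23075883/12158)*(1/12997) = 23075883/158017526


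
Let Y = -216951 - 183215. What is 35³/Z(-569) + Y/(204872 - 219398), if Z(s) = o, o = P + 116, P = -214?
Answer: -5954959/14526 ≈ -409.95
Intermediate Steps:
o = -98 (o = -214 + 116 = -98)
Y = -400166
Z(s) = -98
35³/Z(-569) + Y/(204872 - 219398) = 35³/(-98) - 400166/(204872 - 219398) = 42875*(-1/98) - 400166/(-14526) = -875/2 - 400166*(-1/14526) = -875/2 + 200083/7263 = -5954959/14526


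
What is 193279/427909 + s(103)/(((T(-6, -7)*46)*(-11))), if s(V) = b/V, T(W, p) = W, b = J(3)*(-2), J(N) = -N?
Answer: 10073742831/22301761262 ≈ 0.45170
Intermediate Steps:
b = 6 (b = -1*3*(-2) = -3*(-2) = 6)
s(V) = 6/V
193279/427909 + s(103)/(((T(-6, -7)*46)*(-11))) = 193279/427909 + (6/103)/((-6*46*(-11))) = 193279*(1/427909) + (6*(1/103))/((-276*(-11))) = 193279/427909 + (6/103)/3036 = 193279/427909 + (6/103)*(1/3036) = 193279/427909 + 1/52118 = 10073742831/22301761262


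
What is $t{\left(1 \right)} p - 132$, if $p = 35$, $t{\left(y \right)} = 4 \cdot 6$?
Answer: $708$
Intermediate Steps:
$t{\left(y \right)} = 24$
$t{\left(1 \right)} p - 132 = 24 \cdot 35 - 132 = 840 - 132 = 708$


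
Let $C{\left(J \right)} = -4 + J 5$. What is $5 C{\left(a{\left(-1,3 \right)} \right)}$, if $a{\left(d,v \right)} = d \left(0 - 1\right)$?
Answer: $5$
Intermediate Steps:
$a{\left(d,v \right)} = - d$ ($a{\left(d,v \right)} = d \left(-1\right) = - d$)
$C{\left(J \right)} = -4 + 5 J$
$5 C{\left(a{\left(-1,3 \right)} \right)} = 5 \left(-4 + 5 \left(\left(-1\right) \left(-1\right)\right)\right) = 5 \left(-4 + 5 \cdot 1\right) = 5 \left(-4 + 5\right) = 5 \cdot 1 = 5$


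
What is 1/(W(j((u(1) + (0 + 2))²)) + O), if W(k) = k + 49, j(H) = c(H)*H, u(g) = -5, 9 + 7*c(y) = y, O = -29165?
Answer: -1/29116 ≈ -3.4345e-5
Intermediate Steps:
c(y) = -9/7 + y/7
j(H) = H*(-9/7 + H/7) (j(H) = (-9/7 + H/7)*H = H*(-9/7 + H/7))
W(k) = 49 + k
1/(W(j((u(1) + (0 + 2))²)) + O) = 1/((49 + (-5 + (0 + 2))²*(-9 + (-5 + (0 + 2))²)/7) - 29165) = 1/((49 + (-5 + 2)²*(-9 + (-5 + 2)²)/7) - 29165) = 1/((49 + (⅐)*(-3)²*(-9 + (-3)²)) - 29165) = 1/((49 + (⅐)*9*(-9 + 9)) - 29165) = 1/((49 + (⅐)*9*0) - 29165) = 1/((49 + 0) - 29165) = 1/(49 - 29165) = 1/(-29116) = -1/29116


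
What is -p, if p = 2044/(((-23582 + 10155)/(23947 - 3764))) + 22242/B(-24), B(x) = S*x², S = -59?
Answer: 233712724417/76050528 ≈ 3073.1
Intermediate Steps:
B(x) = -59*x²
p = -233712724417/76050528 (p = 2044/(((-23582 + 10155)/(23947 - 3764))) + 22242/((-59*(-24)²)) = 2044/((-13427/20183)) + 22242/((-59*576)) = 2044/((-13427*1/20183)) + 22242/(-33984) = 2044/(-13427/20183) + 22242*(-1/33984) = 2044*(-20183/13427) - 3707/5664 = -41254052/13427 - 3707/5664 = -233712724417/76050528 ≈ -3073.1)
-p = -1*(-233712724417/76050528) = 233712724417/76050528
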